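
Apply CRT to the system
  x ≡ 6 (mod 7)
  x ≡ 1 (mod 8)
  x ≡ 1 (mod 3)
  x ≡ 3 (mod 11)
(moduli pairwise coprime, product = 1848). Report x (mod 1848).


Product of moduli M = 7 · 8 · 3 · 11 = 1848.
Merge one congruence at a time:
  Start: x ≡ 6 (mod 7).
  Combine with x ≡ 1 (mod 8); new modulus lcm = 56.
    Write x = 6 + 7·t and substitute into x ≡ 1 (mod 8): 7·t ≡ 1 − 6 = -5 (mod 8).
    Reduce coefficients mod 8: 7·t ≡ 3 (mod 8).
    The inverse of 7 mod 8 is 7 (since 7·7 = 49 = 6·8 + 1), so t ≡ 7·3 = 21 ≡ 5 (mod 8).
    Then x = 6 + 7·5 = 41, valid modulo lcm(7, 8) = 56: x ≡ 41 (mod 56).
  Combine with x ≡ 1 (mod 3); new modulus lcm = 168.
    Write x = 41 + 56·t and substitute into x ≡ 1 (mod 3): 56·t ≡ 1 − 41 = -40 (mod 3).
    Reduce coefficients mod 3: 2·t ≡ 2 (mod 3).
    The inverse of 2 mod 3 is 2 (since 2·2 = 4 = 1·3 + 1), so t ≡ 2·2 = 4 ≡ 1 (mod 3).
    Then x = 41 + 56·1 = 97, valid modulo lcm(56, 3) = 168: x ≡ 97 (mod 168).
  Combine with x ≡ 3 (mod 11); new modulus lcm = 1848.
    Write x = 97 + 168·t and substitute into x ≡ 3 (mod 11): 168·t ≡ 3 − 97 = -94 (mod 11).
    Reduce coefficients mod 11: 3·t ≡ 5 (mod 11).
    The inverse of 3 mod 11 is 4 (since 3·4 = 12 = 1·11 + 1), so t ≡ 4·5 = 20 ≡ 9 (mod 11).
    Then x = 97 + 168·9 = 1609, valid modulo lcm(168, 11) = 1848: x ≡ 1609 (mod 1848).
Verify against each original: 1609 mod 7 = 6, 1609 mod 8 = 1, 1609 mod 3 = 1, 1609 mod 11 = 3.

x ≡ 1609 (mod 1848).


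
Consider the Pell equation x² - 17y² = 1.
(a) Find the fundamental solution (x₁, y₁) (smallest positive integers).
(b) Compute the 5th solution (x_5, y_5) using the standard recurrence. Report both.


Step 1: Find the fundamental solution (x₁, y₁) of x² - 17y² = 1.
  Expand √17 as a continued fraction. a₀ = ⌊√17⌋ = 4; iterate m_{k+1} = d_k·a_k − m_k, d_{k+1} = (17 − m_{k+1}²)/d_k, a_{k+1} = ⌊(a₀ + m_{k+1})/d_{k+1}⌋ (starting m₀ = 0, d₀ = 1), with convergents p_k = a_k·p_{k-1} + p_{k-2}, q_k = a_k·q_{k-1} + q_{k-2} (p₋₁ = 1, q₋₁ = 0):
  k = 0: a₀ = 4; p₀/q₀ = 4/1; p₀² − 17·q₀² = 16 − 17 = -1.
  k = 1: m = 4, d = 1, a = ⌊(4 + 4)/1⌋ = 8; p/q = (8·4 + 1)/(8·1 + 0) = 33/8; p² − 17·q² = 1089 − 1088 = 1.
  The first convergent with p² − 17·q² = 1 gives the fundamental solution (x₁, y₁) = (33, 8).
Step 2: Apply the recurrence (x_{n+1}, y_{n+1}) = (x₁x_n + 17y₁y_n, x₁y_n + y₁x_n) repeatedly.
  From (x_1, y_1) = (33, 8): x_2 = 33·33 + 17·8·8 = 2177; y_2 = 33·8 + 8·33 = 528.
  From (x_2, y_2) = (2177, 528): x_3 = 33·2177 + 17·8·528 = 143649; y_3 = 33·528 + 8·2177 = 34840.
  From (x_3, y_3) = (143649, 34840): x_4 = 33·143649 + 17·8·34840 = 9478657; y_4 = 33·34840 + 8·143649 = 2298912.
  From (x_4, y_4) = (9478657, 2298912): x_5 = 33·9478657 + 17·8·2298912 = 625447713; y_5 = 33·2298912 + 8·9478657 = 151693352.
Step 3: Verify x_5² - 17·y_5² = 391184841696930369 - 391184841696930368 = 1 (should be 1). ✓

(x_1, y_1) = (33, 8); (x_5, y_5) = (625447713, 151693352).


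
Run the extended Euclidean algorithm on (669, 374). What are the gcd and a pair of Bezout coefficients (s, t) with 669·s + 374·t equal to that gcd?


Euclidean algorithm on (669, 374) — divide until remainder is 0:
  669 = 1 · 374 + 295
  374 = 1 · 295 + 79
  295 = 3 · 79 + 58
  79 = 1 · 58 + 21
  58 = 2 · 21 + 16
  21 = 1 · 16 + 5
  16 = 3 · 5 + 1
  5 = 5 · 1 + 0
gcd(669, 374) = 1.
Track Bezout coefficients alongside the remainders: start with r₀ = 669 = a·1 + b·0 (s = 1, t = 0) and r₁ = 374 = a·0 + b·1 (s = 0, t = 1); each new remainder r_{k+1} = r_{k-1} − q_k·r_k inherits s_{k+1} = s_{k-1} − q_k·s_k, t_{k+1} = t_{k-1} − q_k·t_k, so r_k = a·s_k + b·t_k at every step:
  q = 1: r = 295, s = 1 − 1·0 = 1, t = 0 − 1·1 = -1  (check: 669·1 + 374·(-1) = 295)
  q = 1: r = 79, s = 0 − 1·1 = -1, t = 1 − 1·(-1) = 2  (check: 669·(-1) + 374·2 = 79)
  q = 3: r = 58, s = 1 − 3·(-1) = 4, t = -1 − 3·2 = -7  (check: 669·4 + 374·(-7) = 58)
  q = 1: r = 21, s = -1 − 1·4 = -5, t = 2 − 1·(-7) = 9  (check: 669·(-5) + 374·9 = 21)
  q = 2: r = 16, s = 4 − 2·(-5) = 14, t = -7 − 2·9 = -25  (check: 669·14 + 374·(-25) = 16)
  q = 1: r = 5, s = -5 − 1·14 = -19, t = 9 − 1·(-25) = 34  (check: 669·(-19) + 374·34 = 5)
  q = 3: r = 1, s = 14 − 3·(-19) = 71, t = -25 − 3·34 = -127  (check: 669·71 + 374·(-127) = 1)
The row with r = 1 (the gcd) gives the Bezout coefficients s = 71, t = -127.
Result: 669 · (71) + 374 · (-127) = 1.

gcd(669, 374) = 1; s = 71, t = -127 (check: 669·71 + 374·(-127) = 1).


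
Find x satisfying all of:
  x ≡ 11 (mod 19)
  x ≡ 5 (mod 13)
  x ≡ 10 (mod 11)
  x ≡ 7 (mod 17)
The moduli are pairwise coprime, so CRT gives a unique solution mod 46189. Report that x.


Product of moduli M = 19 · 13 · 11 · 17 = 46189.
Merge one congruence at a time:
  Start: x ≡ 11 (mod 19).
  Combine with x ≡ 5 (mod 13); new modulus lcm = 247.
    Write x = 11 + 19·t and substitute into x ≡ 5 (mod 13): 19·t ≡ 5 − 11 = -6 (mod 13).
    Reduce coefficients mod 13: 6·t ≡ 7 (mod 13).
    The inverse of 6 mod 13 is 11 (since 6·11 = 66 = 5·13 + 1), so t ≡ 11·7 = 77 ≡ 12 (mod 13).
    Then x = 11 + 19·12 = 239, valid modulo lcm(19, 13) = 247: x ≡ 239 (mod 247).
  Combine with x ≡ 10 (mod 11); new modulus lcm = 2717.
    Write x = 239 + 247·t and substitute into x ≡ 10 (mod 11): 247·t ≡ 10 − 239 = -229 (mod 11).
    Reduce coefficients mod 11: 5·t ≡ 2 (mod 11).
    The inverse of 5 mod 11 is 9 (since 5·9 = 45 = 4·11 + 1), so t ≡ 9·2 = 18 ≡ 7 (mod 11).
    Then x = 239 + 247·7 = 1968, valid modulo lcm(247, 11) = 2717: x ≡ 1968 (mod 2717).
  Combine with x ≡ 7 (mod 17); new modulus lcm = 46189.
    Write x = 1968 + 2717·t and substitute into x ≡ 7 (mod 17): 2717·t ≡ 7 − 1968 = -1961 (mod 17).
    Reduce coefficients mod 17: 14·t ≡ 11 (mod 17).
    The inverse of 14 mod 17 is 11 (since 14·11 = 154 = 9·17 + 1), so t ≡ 11·11 = 121 ≡ 2 (mod 17).
    Then x = 1968 + 2717·2 = 7402, valid modulo lcm(2717, 17) = 46189: x ≡ 7402 (mod 46189).
Verify against each original: 7402 mod 19 = 11, 7402 mod 13 = 5, 7402 mod 11 = 10, 7402 mod 17 = 7.

x ≡ 7402 (mod 46189).


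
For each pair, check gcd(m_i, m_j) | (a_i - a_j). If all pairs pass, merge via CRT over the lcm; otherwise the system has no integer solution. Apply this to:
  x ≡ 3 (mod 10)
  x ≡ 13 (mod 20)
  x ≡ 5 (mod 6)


Moduli 10, 20, 6 are not pairwise coprime, so CRT works modulo lcm(m_i) when all pairwise compatibility conditions hold.
Pairwise compatibility: gcd(m_i, m_j) must divide a_i - a_j for every pair.
Merge one congruence at a time:
  Start: x ≡ 3 (mod 10).
  Combine with x ≡ 13 (mod 20): gcd(10, 20) = 10; 13 - 3 = 10, which IS divisible by 10, so compatible.
    Write x = 3 + 10·t and substitute into x ≡ 13 (mod 20): 10·t ≡ 13 − 3 = 10 (mod 20).
    Divide the congruence (and modulus) by g = 10: 1·t ≡ 1 (mod 2).
    So t ≡ 1 (mod 2).
    Then x = 3 + 10·1 = 13, valid modulo lcm(10, 20) = 20: x ≡ 13 (mod 20).
  Combine with x ≡ 5 (mod 6): gcd(20, 6) = 2; 5 - 13 = -8, which IS divisible by 2, so compatible.
    Write x = 13 + 20·t and substitute into x ≡ 5 (mod 6): 20·t ≡ 5 − 13 = -8 (mod 6).
    Divide the congruence (and modulus) by g = 2: 10·t ≡ -4 (mod 3).
    Reduce coefficients mod 3: 1·t ≡ 2 (mod 3).
    So t ≡ 2 (mod 3).
    Then x = 13 + 20·2 = 53, valid modulo lcm(20, 6) = 60: x ≡ 53 (mod 60).
Verify: 53 mod 10 = 3, 53 mod 20 = 13, 53 mod 6 = 5.

x ≡ 53 (mod 60).


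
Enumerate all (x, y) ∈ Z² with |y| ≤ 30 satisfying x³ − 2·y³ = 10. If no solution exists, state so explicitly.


The equation is x³ - 2y³ = 10. For fixed y, x³ = 2·y³ + 10, so a solution requires the RHS to be a perfect cube.
Strategy: iterate y from -30 to 30, compute RHS = 2·y³ + 10, and check whether it is a (positive or negative) perfect cube.
Check small values of y:
  y = 0: RHS = 10 is not a perfect cube.
  y = 1: RHS = 12 is not a perfect cube.
  y = -1: RHS = 8 = (2)³ ⇒ x = 2 works.
  y = 2: RHS = 26 is not a perfect cube.
  y = -2: RHS = -6 is not a perfect cube.
  y = 3: RHS = 64 = (4)³ ⇒ x = 4 works.
  y = -3: RHS = -44 is not a perfect cube.
Continuing the search up to |y| = 30 finds no further solutions beyond those listed.
Collected solutions: (2, -1), (4, 3).

Solutions (with |y| ≤ 30): (2, -1), (4, 3).


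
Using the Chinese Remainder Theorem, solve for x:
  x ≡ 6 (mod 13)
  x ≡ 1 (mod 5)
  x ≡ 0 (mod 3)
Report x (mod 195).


Moduli 13, 5, 3 are pairwise coprime; by CRT there is a unique solution modulo M = 13 · 5 · 3 = 195.
Solve pairwise, accumulating the modulus:
  Start with x ≡ 6 (mod 13).
  Combine with x ≡ 1 (mod 5): since gcd(13, 5) = 1, we get a unique residue mod 65.
    Write x = 6 + 13·t and substitute into x ≡ 1 (mod 5): 13·t ≡ 1 − 6 = -5 (mod 5).
    Reduce coefficients mod 5: 3·t ≡ 0 (mod 5).
    The inverse of 3 mod 5 is 2 (since 3·2 = 6 = 1·5 + 1), so t ≡ 2·0 = 0 ≡ 0 (mod 5).
    Then x = 6 + 13·0 = 6, valid modulo lcm(13, 5) = 65: x ≡ 6 (mod 65).
  Combine with x ≡ 0 (mod 3): since gcd(65, 3) = 1, we get a unique residue mod 195.
    Write x = 6 + 65·t and substitute into x ≡ 0 (mod 3): 65·t ≡ 0 − 6 = -6 (mod 3).
    Reduce coefficients mod 3: 2·t ≡ 0 (mod 3).
    The inverse of 2 mod 3 is 2 (since 2·2 = 4 = 1·3 + 1), so t ≡ 2·0 = 0 ≡ 0 (mod 3).
    Then x = 6 + 65·0 = 6, valid modulo lcm(65, 3) = 195: x ≡ 6 (mod 195).
Verify: 6 mod 13 = 6 ✓, 6 mod 5 = 1 ✓, 6 mod 3 = 0 ✓.

x ≡ 6 (mod 195).


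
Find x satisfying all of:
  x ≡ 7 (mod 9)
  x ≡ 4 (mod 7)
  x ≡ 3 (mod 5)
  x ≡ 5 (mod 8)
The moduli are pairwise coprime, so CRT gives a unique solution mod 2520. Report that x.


Product of moduli M = 9 · 7 · 5 · 8 = 2520.
Merge one congruence at a time:
  Start: x ≡ 7 (mod 9).
  Combine with x ≡ 4 (mod 7); new modulus lcm = 63.
    Write x = 7 + 9·t and substitute into x ≡ 4 (mod 7): 9·t ≡ 4 − 7 = -3 (mod 7).
    Reduce coefficients mod 7: 2·t ≡ 4 (mod 7).
    The inverse of 2 mod 7 is 4 (since 2·4 = 8 = 1·7 + 1), so t ≡ 4·4 = 16 ≡ 2 (mod 7).
    Then x = 7 + 9·2 = 25, valid modulo lcm(9, 7) = 63: x ≡ 25 (mod 63).
  Combine with x ≡ 3 (mod 5); new modulus lcm = 315.
    Write x = 25 + 63·t and substitute into x ≡ 3 (mod 5): 63·t ≡ 3 − 25 = -22 (mod 5).
    Reduce coefficients mod 5: 3·t ≡ 3 (mod 5).
    The inverse of 3 mod 5 is 2 (since 3·2 = 6 = 1·5 + 1), so t ≡ 2·3 = 6 ≡ 1 (mod 5).
    Then x = 25 + 63·1 = 88, valid modulo lcm(63, 5) = 315: x ≡ 88 (mod 315).
  Combine with x ≡ 5 (mod 8); new modulus lcm = 2520.
    Write x = 88 + 315·t and substitute into x ≡ 5 (mod 8): 315·t ≡ 5 − 88 = -83 (mod 8).
    Reduce coefficients mod 8: 3·t ≡ 5 (mod 8).
    The inverse of 3 mod 8 is 3 (since 3·3 = 9 = 1·8 + 1), so t ≡ 3·5 = 15 ≡ 7 (mod 8).
    Then x = 88 + 315·7 = 2293, valid modulo lcm(315, 8) = 2520: x ≡ 2293 (mod 2520).
Verify against each original: 2293 mod 9 = 7, 2293 mod 7 = 4, 2293 mod 5 = 3, 2293 mod 8 = 5.

x ≡ 2293 (mod 2520).


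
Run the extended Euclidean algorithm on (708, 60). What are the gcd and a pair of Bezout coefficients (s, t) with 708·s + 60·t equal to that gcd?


Euclidean algorithm on (708, 60) — divide until remainder is 0:
  708 = 11 · 60 + 48
  60 = 1 · 48 + 12
  48 = 4 · 12 + 0
gcd(708, 60) = 12.
Track Bezout coefficients alongside the remainders: start with r₀ = 708 = a·1 + b·0 (s = 1, t = 0) and r₁ = 60 = a·0 + b·1 (s = 0, t = 1); each new remainder r_{k+1} = r_{k-1} − q_k·r_k inherits s_{k+1} = s_{k-1} − q_k·s_k, t_{k+1} = t_{k-1} − q_k·t_k, so r_k = a·s_k + b·t_k at every step:
  q = 11: r = 48, s = 1 − 11·0 = 1, t = 0 − 11·1 = -11  (check: 708·1 + 60·(-11) = 48)
  q = 1: r = 12, s = 0 − 1·1 = -1, t = 1 − 1·(-11) = 12  (check: 708·(-1) + 60·12 = 12)
The row with r = 12 (the gcd) gives the Bezout coefficients s = -1, t = 12.
Result: 708 · (-1) + 60 · (12) = 12.

gcd(708, 60) = 12; s = -1, t = 12 (check: 708·(-1) + 60·12 = 12).


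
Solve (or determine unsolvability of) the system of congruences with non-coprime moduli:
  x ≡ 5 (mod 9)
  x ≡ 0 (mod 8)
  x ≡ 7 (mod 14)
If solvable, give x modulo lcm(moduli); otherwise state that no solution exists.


Moduli 9, 8, 14 are not pairwise coprime, so CRT works modulo lcm(m_i) when all pairwise compatibility conditions hold.
Pairwise compatibility: gcd(m_i, m_j) must divide a_i - a_j for every pair.
Merge one congruence at a time:
  Start: x ≡ 5 (mod 9).
  Combine with x ≡ 0 (mod 8): gcd(9, 8) = 1; 0 - 5 = -5, which IS divisible by 1, so compatible.
    Write x = 5 + 9·t and substitute into x ≡ 0 (mod 8): 9·t ≡ 0 − 5 = -5 (mod 8).
    Reduce coefficients mod 8: 1·t ≡ 3 (mod 8).
    So t ≡ 3 (mod 8).
    Then x = 5 + 9·3 = 32, valid modulo lcm(9, 8) = 72: x ≡ 32 (mod 72).
  Combine with x ≡ 7 (mod 14): gcd(72, 14) = 2, and 7 - 32 = -25 is NOT divisible by 2.
    ⇒ system is inconsistent (no integer solution).

No solution (the system is inconsistent).


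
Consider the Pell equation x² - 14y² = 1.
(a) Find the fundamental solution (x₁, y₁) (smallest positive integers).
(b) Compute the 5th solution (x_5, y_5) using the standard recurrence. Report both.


Step 1: Find the fundamental solution (x₁, y₁) of x² - 14y² = 1.
  Expand √14 as a continued fraction. a₀ = ⌊√14⌋ = 3; iterate m_{k+1} = d_k·a_k − m_k, d_{k+1} = (14 − m_{k+1}²)/d_k, a_{k+1} = ⌊(a₀ + m_{k+1})/d_{k+1}⌋ (starting m₀ = 0, d₀ = 1), with convergents p_k = a_k·p_{k-1} + p_{k-2}, q_k = a_k·q_{k-1} + q_{k-2} (p₋₁ = 1, q₋₁ = 0):
  k = 0: a₀ = 3; p₀/q₀ = 3/1; p₀² − 14·q₀² = 9 − 14 = -5.
  k = 1: m = 3, d = 5, a = ⌊(3 + 3)/5⌋ = 1; p/q = (1·3 + 1)/(1·1 + 0) = 4/1; p² − 14·q² = 16 − 14 = 2.
  k = 2: m = 2, d = 2, a = ⌊(3 + 2)/2⌋ = 2; p/q = (2·4 + 3)/(2·1 + 1) = 11/3; p² − 14·q² = 121 − 126 = -5.
  k = 3: m = 2, d = 5, a = ⌊(3 + 2)/5⌋ = 1; p/q = (1·11 + 4)/(1·3 + 1) = 15/4; p² − 14·q² = 225 − 224 = 1.
  The first convergent with p² − 14·q² = 1 gives the fundamental solution (x₁, y₁) = (15, 4).
Step 2: Apply the recurrence (x_{n+1}, y_{n+1}) = (x₁x_n + 14y₁y_n, x₁y_n + y₁x_n) repeatedly.
  From (x_1, y_1) = (15, 4): x_2 = 15·15 + 14·4·4 = 449; y_2 = 15·4 + 4·15 = 120.
  From (x_2, y_2) = (449, 120): x_3 = 15·449 + 14·4·120 = 13455; y_3 = 15·120 + 4·449 = 3596.
  From (x_3, y_3) = (13455, 3596): x_4 = 15·13455 + 14·4·3596 = 403201; y_4 = 15·3596 + 4·13455 = 107760.
  From (x_4, y_4) = (403201, 107760): x_5 = 15·403201 + 14·4·107760 = 12082575; y_5 = 15·107760 + 4·403201 = 3229204.
Step 3: Verify x_5² - 14·y_5² = 145988618630625 - 145988618630624 = 1 (should be 1). ✓

(x_1, y_1) = (15, 4); (x_5, y_5) = (12082575, 3229204).


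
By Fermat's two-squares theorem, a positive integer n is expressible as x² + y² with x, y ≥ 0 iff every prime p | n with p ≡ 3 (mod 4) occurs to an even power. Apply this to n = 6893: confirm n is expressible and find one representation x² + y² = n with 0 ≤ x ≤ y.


Step 1: Factor n = 6893 = 61 · 113.
Step 2: Check the mod-4 condition on each prime factor: 61 ≡ 1 (mod 4), exponent 1; 113 ≡ 1 (mod 4), exponent 1.
All primes ≡ 3 (mod 4) appear to even exponent (or don't appear), so by the two-squares theorem n IS expressible as a sum of two squares.
Step 3: Build a representation. Here n = 61 · 113 is a product of primes ≡ 1 (mod 4). Each prime p ≡ 1 (mod 4) is itself a sum of two squares; find a² by testing p − a² for a perfect square:
  61: 61 − 1² = 60, 61 − 2² = 57, 61 − 3² = 52, 61 − 4² = 45, 61 − 5² = 36 = 6² ⇒ 61 = 5² + 6².
  113: 113 − 1² = 112, 113 − 2² = 109, 113 − 3² = 104, 113 − 4² = 97, 113 − 5² = 88, 113 − 6² = 77, 113 − 7² = 64 = 8² ⇒ 113 = 7² + 8².
  Combine using the Brahmagupta–Fibonacci identity (a² + b²)(c² + d²) = (ac − bd)² + (ad + bc)² = (ac + bd)² + (ad − bc)²:
  61 · 113 = 6893: from (5² + 6²)(7² + 8²), take (5·7 − 6·8, 5·8 + 6·7) = (35 − 48, 40 + 42) = (-13, 82); dropping signs (only squares matter) gives (13, 82); check 13² + 82² = 169 + 6724 = 6893 ✓.
Step 4: Order so x ≤ y and verify: 13² + 82² = 169 + 6724 = 6893 = n. ✓

n = 6893 = 13² + 82² (one valid representation with x ≤ y).


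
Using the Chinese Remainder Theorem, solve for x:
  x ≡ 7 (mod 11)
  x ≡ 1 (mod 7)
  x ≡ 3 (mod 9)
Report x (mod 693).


Moduli 11, 7, 9 are pairwise coprime; by CRT there is a unique solution modulo M = 11 · 7 · 9 = 693.
Solve pairwise, accumulating the modulus:
  Start with x ≡ 7 (mod 11).
  Combine with x ≡ 1 (mod 7): since gcd(11, 7) = 1, we get a unique residue mod 77.
    Write x = 7 + 11·t and substitute into x ≡ 1 (mod 7): 11·t ≡ 1 − 7 = -6 (mod 7).
    Reduce coefficients mod 7: 4·t ≡ 1 (mod 7).
    The inverse of 4 mod 7 is 2 (since 4·2 = 8 = 1·7 + 1), so t ≡ 2·1 = 2 ≡ 2 (mod 7).
    Then x = 7 + 11·2 = 29, valid modulo lcm(11, 7) = 77: x ≡ 29 (mod 77).
  Combine with x ≡ 3 (mod 9): since gcd(77, 9) = 1, we get a unique residue mod 693.
    Write x = 29 + 77·t and substitute into x ≡ 3 (mod 9): 77·t ≡ 3 − 29 = -26 (mod 9).
    Reduce coefficients mod 9: 5·t ≡ 1 (mod 9).
    The inverse of 5 mod 9 is 2 (since 5·2 = 10 = 1·9 + 1), so t ≡ 2·1 = 2 ≡ 2 (mod 9).
    Then x = 29 + 77·2 = 183, valid modulo lcm(77, 9) = 693: x ≡ 183 (mod 693).
Verify: 183 mod 11 = 7 ✓, 183 mod 7 = 1 ✓, 183 mod 9 = 3 ✓.

x ≡ 183 (mod 693).


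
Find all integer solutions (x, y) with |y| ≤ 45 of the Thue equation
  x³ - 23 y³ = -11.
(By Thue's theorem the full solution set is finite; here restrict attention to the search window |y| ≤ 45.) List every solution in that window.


The equation is x³ - 23y³ = -11. For fixed y, x³ = 23·y³ − 11, so a solution requires the RHS to be a perfect cube.
Strategy: iterate y from -45 to 45, compute RHS = 23·y³ − 11, and check whether it is a (positive or negative) perfect cube.
Check small values of y:
  y = 0: RHS = -11 is not a perfect cube.
  y = 1: RHS = 12 is not a perfect cube.
  y = -1: RHS = -34 is not a perfect cube.
  y = 2: RHS = 173 is not a perfect cube.
  y = -2: RHS = -195 is not a perfect cube.
  y = 3: RHS = 610 is not a perfect cube.
  y = -3: RHS = -632 is not a perfect cube.
Continuing the search up to |y| = 45 finds no solutions either.
No (x, y) in the scanned range satisfies the equation.

No integer solutions with |y| ≤ 45.


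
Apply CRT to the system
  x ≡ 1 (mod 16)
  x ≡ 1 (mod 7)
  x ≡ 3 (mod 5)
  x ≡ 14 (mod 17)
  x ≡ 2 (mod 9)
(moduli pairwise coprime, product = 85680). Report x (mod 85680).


Product of moduli M = 16 · 7 · 5 · 17 · 9 = 85680.
Merge one congruence at a time:
  Start: x ≡ 1 (mod 16).
  Combine with x ≡ 1 (mod 7); new modulus lcm = 112.
    Write x = 1 + 16·t and substitute into x ≡ 1 (mod 7): 16·t ≡ 1 − 1 = 0 (mod 7).
    Reduce coefficients mod 7: 2·t ≡ 0 (mod 7).
    The inverse of 2 mod 7 is 4 (since 2·4 = 8 = 1·7 + 1), so t ≡ 4·0 = 0 ≡ 0 (mod 7).
    Then x = 1 + 16·0 = 1, valid modulo lcm(16, 7) = 112: x ≡ 1 (mod 112).
  Combine with x ≡ 3 (mod 5); new modulus lcm = 560.
    Write x = 1 + 112·t and substitute into x ≡ 3 (mod 5): 112·t ≡ 3 − 1 = 2 (mod 5).
    Reduce coefficients mod 5: 2·t ≡ 2 (mod 5).
    The inverse of 2 mod 5 is 3 (since 2·3 = 6 = 1·5 + 1), so t ≡ 3·2 = 6 ≡ 1 (mod 5).
    Then x = 1 + 112·1 = 113, valid modulo lcm(112, 5) = 560: x ≡ 113 (mod 560).
  Combine with x ≡ 14 (mod 17); new modulus lcm = 9520.
    Write x = 113 + 560·t and substitute into x ≡ 14 (mod 17): 560·t ≡ 14 − 113 = -99 (mod 17).
    Reduce coefficients mod 17: 16·t ≡ 3 (mod 17).
    The inverse of 16 mod 17 is 16 (since 16·16 = 256 = 15·17 + 1), so t ≡ 16·3 = 48 ≡ 14 (mod 17).
    Then x = 113 + 560·14 = 7953, valid modulo lcm(560, 17) = 9520: x ≡ 7953 (mod 9520).
  Combine with x ≡ 2 (mod 9); new modulus lcm = 85680.
    Write x = 7953 + 9520·t and substitute into x ≡ 2 (mod 9): 9520·t ≡ 2 − 7953 = -7951 (mod 9).
    Reduce coefficients mod 9: 7·t ≡ 5 (mod 9).
    The inverse of 7 mod 9 is 4 (since 7·4 = 28 = 3·9 + 1), so t ≡ 4·5 = 20 ≡ 2 (mod 9).
    Then x = 7953 + 9520·2 = 26993, valid modulo lcm(9520, 9) = 85680: x ≡ 26993 (mod 85680).
Verify against each original: 26993 mod 16 = 1, 26993 mod 7 = 1, 26993 mod 5 = 3, 26993 mod 17 = 14, 26993 mod 9 = 2.

x ≡ 26993 (mod 85680).


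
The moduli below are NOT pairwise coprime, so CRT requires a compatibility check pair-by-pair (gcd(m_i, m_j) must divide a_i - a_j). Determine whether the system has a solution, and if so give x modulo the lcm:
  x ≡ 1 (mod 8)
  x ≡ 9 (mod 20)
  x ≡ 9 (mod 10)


Moduli 8, 20, 10 are not pairwise coprime, so CRT works modulo lcm(m_i) when all pairwise compatibility conditions hold.
Pairwise compatibility: gcd(m_i, m_j) must divide a_i - a_j for every pair.
Merge one congruence at a time:
  Start: x ≡ 1 (mod 8).
  Combine with x ≡ 9 (mod 20): gcd(8, 20) = 4; 9 - 1 = 8, which IS divisible by 4, so compatible.
    Write x = 1 + 8·t and substitute into x ≡ 9 (mod 20): 8·t ≡ 9 − 1 = 8 (mod 20).
    Divide the congruence (and modulus) by g = 4: 2·t ≡ 2 (mod 5).
    The inverse of 2 mod 5 is 3 (since 2·3 = 6 = 1·5 + 1), so t ≡ 3·2 = 6 ≡ 1 (mod 5).
    Then x = 1 + 8·1 = 9, valid modulo lcm(8, 20) = 40: x ≡ 9 (mod 40).
  Combine with x ≡ 9 (mod 10): gcd(40, 10) = 10; 9 - 9 = 0, which IS divisible by 10, so compatible.
    Write x = 9 + 40·t and substitute into x ≡ 9 (mod 10): 40·t ≡ 9 − 9 = 0 (mod 10).
    Divide the congruence (and modulus) by g = 10: 4·t ≡ 0 (mod 1).
    Modulo 1 every t works; take t = 0.
    Then x = 9 + 40·0 = 9, valid modulo lcm(40, 10) = 40: x ≡ 9 (mod 40).
Verify: 9 mod 8 = 1, 9 mod 20 = 9, 9 mod 10 = 9.

x ≡ 9 (mod 40).


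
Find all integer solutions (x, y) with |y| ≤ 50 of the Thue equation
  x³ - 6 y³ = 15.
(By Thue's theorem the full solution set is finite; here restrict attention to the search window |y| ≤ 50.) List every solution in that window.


The equation is x³ - 6y³ = 15. For fixed y, x³ = 6·y³ + 15, so a solution requires the RHS to be a perfect cube.
Strategy: iterate y from -50 to 50, compute RHS = 6·y³ + 15, and check whether it is a (positive or negative) perfect cube.
Check small values of y:
  y = 0: RHS = 15 is not a perfect cube.
  y = 1: RHS = 21 is not a perfect cube.
  y = -1: RHS = 9 is not a perfect cube.
  y = 2: RHS = 63 is not a perfect cube.
  y = -2: RHS = -33 is not a perfect cube.
  y = 3: RHS = 177 is not a perfect cube.
  y = -3: RHS = -147 is not a perfect cube.
Continuing the search up to |y| = 50 finds no solutions either.
No (x, y) in the scanned range satisfies the equation.

No integer solutions with |y| ≤ 50.


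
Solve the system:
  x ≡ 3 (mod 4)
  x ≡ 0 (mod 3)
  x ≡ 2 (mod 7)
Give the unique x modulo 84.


Moduli 4, 3, 7 are pairwise coprime; by CRT there is a unique solution modulo M = 4 · 3 · 7 = 84.
Solve pairwise, accumulating the modulus:
  Start with x ≡ 3 (mod 4).
  Combine with x ≡ 0 (mod 3): since gcd(4, 3) = 1, we get a unique residue mod 12.
    Write x = 3 + 4·t and substitute into x ≡ 0 (mod 3): 4·t ≡ 0 − 3 = -3 (mod 3).
    Reduce coefficients mod 3: 1·t ≡ 0 (mod 3).
    So t ≡ 0 (mod 3).
    Then x = 3 + 4·0 = 3, valid modulo lcm(4, 3) = 12: x ≡ 3 (mod 12).
  Combine with x ≡ 2 (mod 7): since gcd(12, 7) = 1, we get a unique residue mod 84.
    Write x = 3 + 12·t and substitute into x ≡ 2 (mod 7): 12·t ≡ 2 − 3 = -1 (mod 7).
    Reduce coefficients mod 7: 5·t ≡ 6 (mod 7).
    The inverse of 5 mod 7 is 3 (since 5·3 = 15 = 2·7 + 1), so t ≡ 3·6 = 18 ≡ 4 (mod 7).
    Then x = 3 + 12·4 = 51, valid modulo lcm(12, 7) = 84: x ≡ 51 (mod 84).
Verify: 51 mod 4 = 3 ✓, 51 mod 3 = 0 ✓, 51 mod 7 = 2 ✓.

x ≡ 51 (mod 84).


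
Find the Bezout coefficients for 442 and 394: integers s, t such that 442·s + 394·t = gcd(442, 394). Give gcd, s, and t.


Euclidean algorithm on (442, 394) — divide until remainder is 0:
  442 = 1 · 394 + 48
  394 = 8 · 48 + 10
  48 = 4 · 10 + 8
  10 = 1 · 8 + 2
  8 = 4 · 2 + 0
gcd(442, 394) = 2.
Track Bezout coefficients alongside the remainders: start with r₀ = 442 = a·1 + b·0 (s = 1, t = 0) and r₁ = 394 = a·0 + b·1 (s = 0, t = 1); each new remainder r_{k+1} = r_{k-1} − q_k·r_k inherits s_{k+1} = s_{k-1} − q_k·s_k, t_{k+1} = t_{k-1} − q_k·t_k, so r_k = a·s_k + b·t_k at every step:
  q = 1: r = 48, s = 1 − 1·0 = 1, t = 0 − 1·1 = -1  (check: 442·1 + 394·(-1) = 48)
  q = 8: r = 10, s = 0 − 8·1 = -8, t = 1 − 8·(-1) = 9  (check: 442·(-8) + 394·9 = 10)
  q = 4: r = 8, s = 1 − 4·(-8) = 33, t = -1 − 4·9 = -37  (check: 442·33 + 394·(-37) = 8)
  q = 1: r = 2, s = -8 − 1·33 = -41, t = 9 − 1·(-37) = 46  (check: 442·(-41) + 394·46 = 2)
The row with r = 2 (the gcd) gives the Bezout coefficients s = -41, t = 46.
Result: 442 · (-41) + 394 · (46) = 2.

gcd(442, 394) = 2; s = -41, t = 46 (check: 442·(-41) + 394·46 = 2).


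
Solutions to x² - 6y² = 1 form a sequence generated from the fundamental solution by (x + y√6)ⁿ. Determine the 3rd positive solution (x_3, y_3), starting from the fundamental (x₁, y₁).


Step 1: Find the fundamental solution (x₁, y₁) of x² - 6y² = 1.
  Expand √6 as a continued fraction. a₀ = ⌊√6⌋ = 2; iterate m_{k+1} = d_k·a_k − m_k, d_{k+1} = (6 − m_{k+1}²)/d_k, a_{k+1} = ⌊(a₀ + m_{k+1})/d_{k+1}⌋ (starting m₀ = 0, d₀ = 1), with convergents p_k = a_k·p_{k-1} + p_{k-2}, q_k = a_k·q_{k-1} + q_{k-2} (p₋₁ = 1, q₋₁ = 0):
  k = 0: a₀ = 2; p₀/q₀ = 2/1; p₀² − 6·q₀² = 4 − 6 = -2.
  k = 1: m = 2, d = 2, a = ⌊(2 + 2)/2⌋ = 2; p/q = (2·2 + 1)/(2·1 + 0) = 5/2; p² − 6·q² = 25 − 24 = 1.
  The first convergent with p² − 6·q² = 1 gives the fundamental solution (x₁, y₁) = (5, 2).
Step 2: Apply the recurrence (x_{n+1}, y_{n+1}) = (x₁x_n + 6y₁y_n, x₁y_n + y₁x_n) repeatedly.
  From (x_1, y_1) = (5, 2): x_2 = 5·5 + 6·2·2 = 49; y_2 = 5·2 + 2·5 = 20.
  From (x_2, y_2) = (49, 20): x_3 = 5·49 + 6·2·20 = 485; y_3 = 5·20 + 2·49 = 198.
Step 3: Verify x_3² - 6·y_3² = 235225 - 235224 = 1 (should be 1). ✓

(x_1, y_1) = (5, 2); (x_3, y_3) = (485, 198).


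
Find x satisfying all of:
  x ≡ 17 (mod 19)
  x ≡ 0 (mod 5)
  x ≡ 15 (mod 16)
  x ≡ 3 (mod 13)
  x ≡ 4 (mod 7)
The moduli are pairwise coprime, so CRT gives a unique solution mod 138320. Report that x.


Product of moduli M = 19 · 5 · 16 · 13 · 7 = 138320.
Merge one congruence at a time:
  Start: x ≡ 17 (mod 19).
  Combine with x ≡ 0 (mod 5); new modulus lcm = 95.
    Write x = 17 + 19·t and substitute into x ≡ 0 (mod 5): 19·t ≡ 0 − 17 = -17 (mod 5).
    Reduce coefficients mod 5: 4·t ≡ 3 (mod 5).
    The inverse of 4 mod 5 is 4 (since 4·4 = 16 = 3·5 + 1), so t ≡ 4·3 = 12 ≡ 2 (mod 5).
    Then x = 17 + 19·2 = 55, valid modulo lcm(19, 5) = 95: x ≡ 55 (mod 95).
  Combine with x ≡ 15 (mod 16); new modulus lcm = 1520.
    Write x = 55 + 95·t and substitute into x ≡ 15 (mod 16): 95·t ≡ 15 − 55 = -40 (mod 16).
    Reduce coefficients mod 16: 15·t ≡ 8 (mod 16).
    The inverse of 15 mod 16 is 15 (since 15·15 = 225 = 14·16 + 1), so t ≡ 15·8 = 120 ≡ 8 (mod 16).
    Then x = 55 + 95·8 = 815, valid modulo lcm(95, 16) = 1520: x ≡ 815 (mod 1520).
  Combine with x ≡ 3 (mod 13); new modulus lcm = 19760.
    Write x = 815 + 1520·t and substitute into x ≡ 3 (mod 13): 1520·t ≡ 3 − 815 = -812 (mod 13).
    Reduce coefficients mod 13: 12·t ≡ 7 (mod 13).
    The inverse of 12 mod 13 is 12 (since 12·12 = 144 = 11·13 + 1), so t ≡ 12·7 = 84 ≡ 6 (mod 13).
    Then x = 815 + 1520·6 = 9935, valid modulo lcm(1520, 13) = 19760: x ≡ 9935 (mod 19760).
  Combine with x ≡ 4 (mod 7); new modulus lcm = 138320.
    Write x = 9935 + 19760·t and substitute into x ≡ 4 (mod 7): 19760·t ≡ 4 − 9935 = -9931 (mod 7).
    Reduce coefficients mod 7: 6·t ≡ 2 (mod 7).
    The inverse of 6 mod 7 is 6 (since 6·6 = 36 = 5·7 + 1), so t ≡ 6·2 = 12 ≡ 5 (mod 7).
    Then x = 9935 + 19760·5 = 108735, valid modulo lcm(19760, 7) = 138320: x ≡ 108735 (mod 138320).
Verify against each original: 108735 mod 19 = 17, 108735 mod 5 = 0, 108735 mod 16 = 15, 108735 mod 13 = 3, 108735 mod 7 = 4.

x ≡ 108735 (mod 138320).


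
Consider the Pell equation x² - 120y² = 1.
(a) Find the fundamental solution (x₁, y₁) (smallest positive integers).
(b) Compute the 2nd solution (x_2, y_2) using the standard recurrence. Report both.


Step 1: Find the fundamental solution (x₁, y₁) of x² - 120y² = 1.
  Expand √120 as a continued fraction. a₀ = ⌊√120⌋ = 10; iterate m_{k+1} = d_k·a_k − m_k, d_{k+1} = (120 − m_{k+1}²)/d_k, a_{k+1} = ⌊(a₀ + m_{k+1})/d_{k+1}⌋ (starting m₀ = 0, d₀ = 1), with convergents p_k = a_k·p_{k-1} + p_{k-2}, q_k = a_k·q_{k-1} + q_{k-2} (p₋₁ = 1, q₋₁ = 0):
  k = 0: a₀ = 10; p₀/q₀ = 10/1; p₀² − 120·q₀² = 100 − 120 = -20.
  k = 1: m = 10, d = 20, a = ⌊(10 + 10)/20⌋ = 1; p/q = (1·10 + 1)/(1·1 + 0) = 11/1; p² − 120·q² = 121 − 120 = 1.
  The first convergent with p² − 120·q² = 1 gives the fundamental solution (x₁, y₁) = (11, 1).
Step 2: Apply the recurrence (x_{n+1}, y_{n+1}) = (x₁x_n + 120y₁y_n, x₁y_n + y₁x_n) repeatedly.
  From (x_1, y_1) = (11, 1): x_2 = 11·11 + 120·1·1 = 241; y_2 = 11·1 + 1·11 = 22.
Step 3: Verify x_2² - 120·y_2² = 58081 - 58080 = 1 (should be 1). ✓

(x_1, y_1) = (11, 1); (x_2, y_2) = (241, 22).


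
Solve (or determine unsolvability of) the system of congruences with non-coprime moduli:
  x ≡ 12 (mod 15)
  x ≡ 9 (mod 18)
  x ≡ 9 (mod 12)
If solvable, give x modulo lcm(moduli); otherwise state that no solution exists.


Moduli 15, 18, 12 are not pairwise coprime, so CRT works modulo lcm(m_i) when all pairwise compatibility conditions hold.
Pairwise compatibility: gcd(m_i, m_j) must divide a_i - a_j for every pair.
Merge one congruence at a time:
  Start: x ≡ 12 (mod 15).
  Combine with x ≡ 9 (mod 18): gcd(15, 18) = 3; 9 - 12 = -3, which IS divisible by 3, so compatible.
    Write x = 12 + 15·t and substitute into x ≡ 9 (mod 18): 15·t ≡ 9 − 12 = -3 (mod 18).
    Divide the congruence (and modulus) by g = 3: 5·t ≡ -1 (mod 6).
    Reduce coefficients mod 6: 5·t ≡ 5 (mod 6).
    The inverse of 5 mod 6 is 5 (since 5·5 = 25 = 4·6 + 1), so t ≡ 5·5 = 25 ≡ 1 (mod 6).
    Then x = 12 + 15·1 = 27, valid modulo lcm(15, 18) = 90: x ≡ 27 (mod 90).
  Combine with x ≡ 9 (mod 12): gcd(90, 12) = 6; 9 - 27 = -18, which IS divisible by 6, so compatible.
    Write x = 27 + 90·t and substitute into x ≡ 9 (mod 12): 90·t ≡ 9 − 27 = -18 (mod 12).
    Divide the congruence (and modulus) by g = 6: 15·t ≡ -3 (mod 2).
    Reduce coefficients mod 2: 1·t ≡ 1 (mod 2).
    So t ≡ 1 (mod 2).
    Then x = 27 + 90·1 = 117, valid modulo lcm(90, 12) = 180: x ≡ 117 (mod 180).
Verify: 117 mod 15 = 12, 117 mod 18 = 9, 117 mod 12 = 9.

x ≡ 117 (mod 180).


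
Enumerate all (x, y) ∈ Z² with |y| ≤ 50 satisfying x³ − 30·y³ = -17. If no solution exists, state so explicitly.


The equation is x³ - 30y³ = -17. For fixed y, x³ = 30·y³ − 17, so a solution requires the RHS to be a perfect cube.
Strategy: iterate y from -50 to 50, compute RHS = 30·y³ − 17, and check whether it is a (positive or negative) perfect cube.
Check small values of y:
  y = 0: RHS = -17 is not a perfect cube.
  y = 1: RHS = 13 is not a perfect cube.
  y = -1: RHS = -47 is not a perfect cube.
  y = 2: RHS = 223 is not a perfect cube.
  y = -2: RHS = -257 is not a perfect cube.
  y = 3: RHS = 793 is not a perfect cube.
  y = -3: RHS = -827 is not a perfect cube.
Continuing the search up to |y| = 50 finds no solutions either.
No (x, y) in the scanned range satisfies the equation.

No integer solutions with |y| ≤ 50.


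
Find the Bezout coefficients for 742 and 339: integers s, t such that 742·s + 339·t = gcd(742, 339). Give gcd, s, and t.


Euclidean algorithm on (742, 339) — divide until remainder is 0:
  742 = 2 · 339 + 64
  339 = 5 · 64 + 19
  64 = 3 · 19 + 7
  19 = 2 · 7 + 5
  7 = 1 · 5 + 2
  5 = 2 · 2 + 1
  2 = 2 · 1 + 0
gcd(742, 339) = 1.
Track Bezout coefficients alongside the remainders: start with r₀ = 742 = a·1 + b·0 (s = 1, t = 0) and r₁ = 339 = a·0 + b·1 (s = 0, t = 1); each new remainder r_{k+1} = r_{k-1} − q_k·r_k inherits s_{k+1} = s_{k-1} − q_k·s_k, t_{k+1} = t_{k-1} − q_k·t_k, so r_k = a·s_k + b·t_k at every step:
  q = 2: r = 64, s = 1 − 2·0 = 1, t = 0 − 2·1 = -2  (check: 742·1 + 339·(-2) = 64)
  q = 5: r = 19, s = 0 − 5·1 = -5, t = 1 − 5·(-2) = 11  (check: 742·(-5) + 339·11 = 19)
  q = 3: r = 7, s = 1 − 3·(-5) = 16, t = -2 − 3·11 = -35  (check: 742·16 + 339·(-35) = 7)
  q = 2: r = 5, s = -5 − 2·16 = -37, t = 11 − 2·(-35) = 81  (check: 742·(-37) + 339·81 = 5)
  q = 1: r = 2, s = 16 − 1·(-37) = 53, t = -35 − 1·81 = -116  (check: 742·53 + 339·(-116) = 2)
  q = 2: r = 1, s = -37 − 2·53 = -143, t = 81 − 2·(-116) = 313  (check: 742·(-143) + 339·313 = 1)
The row with r = 1 (the gcd) gives the Bezout coefficients s = -143, t = 313.
Result: 742 · (-143) + 339 · (313) = 1.

gcd(742, 339) = 1; s = -143, t = 313 (check: 742·(-143) + 339·313 = 1).


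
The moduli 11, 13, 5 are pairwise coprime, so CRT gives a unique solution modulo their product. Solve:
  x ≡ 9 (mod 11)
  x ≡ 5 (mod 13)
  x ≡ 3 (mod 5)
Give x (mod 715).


Moduli 11, 13, 5 are pairwise coprime; by CRT there is a unique solution modulo M = 11 · 13 · 5 = 715.
Solve pairwise, accumulating the modulus:
  Start with x ≡ 9 (mod 11).
  Combine with x ≡ 5 (mod 13): since gcd(11, 13) = 1, we get a unique residue mod 143.
    Write x = 9 + 11·t and substitute into x ≡ 5 (mod 13): 11·t ≡ 5 − 9 = -4 (mod 13).
    Reduce coefficients mod 13: 11·t ≡ 9 (mod 13).
    The inverse of 11 mod 13 is 6 (since 11·6 = 66 = 5·13 + 1), so t ≡ 6·9 = 54 ≡ 2 (mod 13).
    Then x = 9 + 11·2 = 31, valid modulo lcm(11, 13) = 143: x ≡ 31 (mod 143).
  Combine with x ≡ 3 (mod 5): since gcd(143, 5) = 1, we get a unique residue mod 715.
    Write x = 31 + 143·t and substitute into x ≡ 3 (mod 5): 143·t ≡ 3 − 31 = -28 (mod 5).
    Reduce coefficients mod 5: 3·t ≡ 2 (mod 5).
    The inverse of 3 mod 5 is 2 (since 3·2 = 6 = 1·5 + 1), so t ≡ 2·2 = 4 ≡ 4 (mod 5).
    Then x = 31 + 143·4 = 603, valid modulo lcm(143, 5) = 715: x ≡ 603 (mod 715).
Verify: 603 mod 11 = 9 ✓, 603 mod 13 = 5 ✓, 603 mod 5 = 3 ✓.

x ≡ 603 (mod 715).


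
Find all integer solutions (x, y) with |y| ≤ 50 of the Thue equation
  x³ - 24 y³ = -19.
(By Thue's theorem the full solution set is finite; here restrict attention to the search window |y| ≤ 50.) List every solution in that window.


The equation is x³ - 24y³ = -19. For fixed y, x³ = 24·y³ − 19, so a solution requires the RHS to be a perfect cube.
Strategy: iterate y from -50 to 50, compute RHS = 24·y³ − 19, and check whether it is a (positive or negative) perfect cube.
Check small values of y:
  y = 0: RHS = -19 is not a perfect cube.
  y = 1: RHS = 5 is not a perfect cube.
  y = -1: RHS = -43 is not a perfect cube.
  y = 2: RHS = 173 is not a perfect cube.
  y = -2: RHS = -211 is not a perfect cube.
  y = 3: RHS = 629 is not a perfect cube.
  y = -3: RHS = -667 is not a perfect cube.
Continuing the search up to |y| = 50 finds no solutions either.
No (x, y) in the scanned range satisfies the equation.

No integer solutions with |y| ≤ 50.


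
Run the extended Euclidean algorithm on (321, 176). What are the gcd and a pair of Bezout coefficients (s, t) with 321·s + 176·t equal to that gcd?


Euclidean algorithm on (321, 176) — divide until remainder is 0:
  321 = 1 · 176 + 145
  176 = 1 · 145 + 31
  145 = 4 · 31 + 21
  31 = 1 · 21 + 10
  21 = 2 · 10 + 1
  10 = 10 · 1 + 0
gcd(321, 176) = 1.
Track Bezout coefficients alongside the remainders: start with r₀ = 321 = a·1 + b·0 (s = 1, t = 0) and r₁ = 176 = a·0 + b·1 (s = 0, t = 1); each new remainder r_{k+1} = r_{k-1} − q_k·r_k inherits s_{k+1} = s_{k-1} − q_k·s_k, t_{k+1} = t_{k-1} − q_k·t_k, so r_k = a·s_k + b·t_k at every step:
  q = 1: r = 145, s = 1 − 1·0 = 1, t = 0 − 1·1 = -1  (check: 321·1 + 176·(-1) = 145)
  q = 1: r = 31, s = 0 − 1·1 = -1, t = 1 − 1·(-1) = 2  (check: 321·(-1) + 176·2 = 31)
  q = 4: r = 21, s = 1 − 4·(-1) = 5, t = -1 − 4·2 = -9  (check: 321·5 + 176·(-9) = 21)
  q = 1: r = 10, s = -1 − 1·5 = -6, t = 2 − 1·(-9) = 11  (check: 321·(-6) + 176·11 = 10)
  q = 2: r = 1, s = 5 − 2·(-6) = 17, t = -9 − 2·11 = -31  (check: 321·17 + 176·(-31) = 1)
The row with r = 1 (the gcd) gives the Bezout coefficients s = 17, t = -31.
Result: 321 · (17) + 176 · (-31) = 1.

gcd(321, 176) = 1; s = 17, t = -31 (check: 321·17 + 176·(-31) = 1).


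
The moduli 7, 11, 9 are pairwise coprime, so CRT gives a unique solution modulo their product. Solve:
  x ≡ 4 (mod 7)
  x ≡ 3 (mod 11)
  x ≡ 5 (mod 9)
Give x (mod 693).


Moduli 7, 11, 9 are pairwise coprime; by CRT there is a unique solution modulo M = 7 · 11 · 9 = 693.
Solve pairwise, accumulating the modulus:
  Start with x ≡ 4 (mod 7).
  Combine with x ≡ 3 (mod 11): since gcd(7, 11) = 1, we get a unique residue mod 77.
    Write x = 4 + 7·t and substitute into x ≡ 3 (mod 11): 7·t ≡ 3 − 4 = -1 (mod 11).
    Reduce coefficients mod 11: 7·t ≡ 10 (mod 11).
    The inverse of 7 mod 11 is 8 (since 7·8 = 56 = 5·11 + 1), so t ≡ 8·10 = 80 ≡ 3 (mod 11).
    Then x = 4 + 7·3 = 25, valid modulo lcm(7, 11) = 77: x ≡ 25 (mod 77).
  Combine with x ≡ 5 (mod 9): since gcd(77, 9) = 1, we get a unique residue mod 693.
    Write x = 25 + 77·t and substitute into x ≡ 5 (mod 9): 77·t ≡ 5 − 25 = -20 (mod 9).
    Reduce coefficients mod 9: 5·t ≡ 7 (mod 9).
    The inverse of 5 mod 9 is 2 (since 5·2 = 10 = 1·9 + 1), so t ≡ 2·7 = 14 ≡ 5 (mod 9).
    Then x = 25 + 77·5 = 410, valid modulo lcm(77, 9) = 693: x ≡ 410 (mod 693).
Verify: 410 mod 7 = 4 ✓, 410 mod 11 = 3 ✓, 410 mod 9 = 5 ✓.

x ≡ 410 (mod 693).


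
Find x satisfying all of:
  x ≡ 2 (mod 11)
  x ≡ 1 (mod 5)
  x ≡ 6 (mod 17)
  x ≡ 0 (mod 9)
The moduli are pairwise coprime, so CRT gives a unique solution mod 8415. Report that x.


Product of moduli M = 11 · 5 · 17 · 9 = 8415.
Merge one congruence at a time:
  Start: x ≡ 2 (mod 11).
  Combine with x ≡ 1 (mod 5); new modulus lcm = 55.
    Write x = 2 + 11·t and substitute into x ≡ 1 (mod 5): 11·t ≡ 1 − 2 = -1 (mod 5).
    Reduce coefficients mod 5: 1·t ≡ 4 (mod 5).
    So t ≡ 4 (mod 5).
    Then x = 2 + 11·4 = 46, valid modulo lcm(11, 5) = 55: x ≡ 46 (mod 55).
  Combine with x ≡ 6 (mod 17); new modulus lcm = 935.
    Write x = 46 + 55·t and substitute into x ≡ 6 (mod 17): 55·t ≡ 6 − 46 = -40 (mod 17).
    Reduce coefficients mod 17: 4·t ≡ 11 (mod 17).
    The inverse of 4 mod 17 is 13 (since 4·13 = 52 = 3·17 + 1), so t ≡ 13·11 = 143 ≡ 7 (mod 17).
    Then x = 46 + 55·7 = 431, valid modulo lcm(55, 17) = 935: x ≡ 431 (mod 935).
  Combine with x ≡ 0 (mod 9); new modulus lcm = 8415.
    Write x = 431 + 935·t and substitute into x ≡ 0 (mod 9): 935·t ≡ 0 − 431 = -431 (mod 9).
    Reduce coefficients mod 9: 8·t ≡ 1 (mod 9).
    The inverse of 8 mod 9 is 8 (since 8·8 = 64 = 7·9 + 1), so t ≡ 8·1 = 8 ≡ 8 (mod 9).
    Then x = 431 + 935·8 = 7911, valid modulo lcm(935, 9) = 8415: x ≡ 7911 (mod 8415).
Verify against each original: 7911 mod 11 = 2, 7911 mod 5 = 1, 7911 mod 17 = 6, 7911 mod 9 = 0.

x ≡ 7911 (mod 8415).


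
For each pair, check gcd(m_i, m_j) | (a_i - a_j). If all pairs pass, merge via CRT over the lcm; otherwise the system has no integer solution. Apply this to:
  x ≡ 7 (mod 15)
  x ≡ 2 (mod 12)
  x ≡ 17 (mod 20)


Moduli 15, 12, 20 are not pairwise coprime, so CRT works modulo lcm(m_i) when all pairwise compatibility conditions hold.
Pairwise compatibility: gcd(m_i, m_j) must divide a_i - a_j for every pair.
Merge one congruence at a time:
  Start: x ≡ 7 (mod 15).
  Combine with x ≡ 2 (mod 12): gcd(15, 12) = 3, and 2 - 7 = -5 is NOT divisible by 3.
    ⇒ system is inconsistent (no integer solution).

No solution (the system is inconsistent).
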